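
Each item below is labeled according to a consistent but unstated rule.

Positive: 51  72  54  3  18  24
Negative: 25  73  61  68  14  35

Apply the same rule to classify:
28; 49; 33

Negative, Negative, Positive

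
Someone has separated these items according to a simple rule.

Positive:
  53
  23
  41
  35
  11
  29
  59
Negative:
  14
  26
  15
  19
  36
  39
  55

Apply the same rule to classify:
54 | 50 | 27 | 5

The classifier is using: ≡ 5 (mod 6).
54: 54 mod 6 = 0, lacks this property → Negative.
50: 50 mod 6 = 2, lacks this property → Negative.
27: 27 mod 6 = 3, lacks this property → Negative.
5: 5 mod 6 = 5, checks out → Positive.

Negative, Negative, Negative, Positive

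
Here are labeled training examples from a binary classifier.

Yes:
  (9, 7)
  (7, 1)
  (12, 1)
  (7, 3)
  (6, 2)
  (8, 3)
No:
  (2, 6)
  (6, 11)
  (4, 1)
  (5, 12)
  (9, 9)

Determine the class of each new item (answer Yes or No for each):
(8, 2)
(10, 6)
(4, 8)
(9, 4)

Yes, Yes, No, Yes

The common property of the 'Yes' items is: first > second AND sum ≥ 8. No 'No' item has it.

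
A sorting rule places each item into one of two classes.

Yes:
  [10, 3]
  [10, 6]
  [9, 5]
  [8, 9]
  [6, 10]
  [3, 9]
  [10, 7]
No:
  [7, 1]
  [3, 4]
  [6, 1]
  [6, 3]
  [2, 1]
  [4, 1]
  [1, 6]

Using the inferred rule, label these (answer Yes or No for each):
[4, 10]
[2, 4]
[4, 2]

The simplest hypothesis consistent with all the labels is: sum ≥ 12.

Yes, No, No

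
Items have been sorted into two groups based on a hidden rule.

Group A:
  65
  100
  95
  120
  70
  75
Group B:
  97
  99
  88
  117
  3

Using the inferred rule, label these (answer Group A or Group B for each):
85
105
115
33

Group A, Group A, Group A, Group B

Rule: multiple of 5. This holds for each 'Group A' example and fails for each 'Group B' one.
85 → 85 = 5·17 → Group A.
105 → 105 = 5·21 → Group A.
115 → 115 = 5·23 → Group A.
33 → 33 = 5·6 + 3 → Group B.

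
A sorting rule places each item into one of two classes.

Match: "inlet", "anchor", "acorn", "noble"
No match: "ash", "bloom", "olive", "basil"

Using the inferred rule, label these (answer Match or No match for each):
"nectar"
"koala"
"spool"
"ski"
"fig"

Match, No match, No match, No match, No match

The pattern is that an item is 'Match' exactly when: contains 'n'.
"nectar": has 'n', matches → Match.
"koala": no 'n', lacks this property → No match.
"spool": no 'n', lacks this property → No match.
"ski": no 'n', lacks this property → No match.
"fig": no 'n', lacks this property → No match.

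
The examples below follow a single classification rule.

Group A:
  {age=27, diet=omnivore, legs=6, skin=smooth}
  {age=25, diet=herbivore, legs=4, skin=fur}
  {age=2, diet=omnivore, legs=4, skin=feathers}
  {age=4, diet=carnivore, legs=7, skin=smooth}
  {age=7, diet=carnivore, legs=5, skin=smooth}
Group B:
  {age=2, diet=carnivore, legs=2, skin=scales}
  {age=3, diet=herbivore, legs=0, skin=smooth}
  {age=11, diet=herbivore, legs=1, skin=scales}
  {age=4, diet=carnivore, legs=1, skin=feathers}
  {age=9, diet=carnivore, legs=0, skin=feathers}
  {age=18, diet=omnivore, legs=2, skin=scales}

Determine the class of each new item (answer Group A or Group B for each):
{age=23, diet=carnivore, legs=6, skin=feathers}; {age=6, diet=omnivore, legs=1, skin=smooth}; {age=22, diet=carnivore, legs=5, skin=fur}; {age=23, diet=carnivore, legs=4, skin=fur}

Group A, Group B, Group A, Group A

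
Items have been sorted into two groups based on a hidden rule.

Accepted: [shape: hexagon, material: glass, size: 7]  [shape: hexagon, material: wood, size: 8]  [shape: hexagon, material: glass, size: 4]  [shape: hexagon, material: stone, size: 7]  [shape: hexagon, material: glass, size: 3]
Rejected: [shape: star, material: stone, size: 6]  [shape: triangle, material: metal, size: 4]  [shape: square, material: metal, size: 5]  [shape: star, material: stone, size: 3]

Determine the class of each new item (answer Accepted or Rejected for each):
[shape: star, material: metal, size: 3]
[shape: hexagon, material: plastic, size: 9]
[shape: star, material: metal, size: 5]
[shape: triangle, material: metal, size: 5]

Rejected, Accepted, Rejected, Rejected

The simplest hypothesis consistent with all the labels is: shape is hexagon.
[shape: star, material: metal, size: 3]: shape is star, lacks this property → Rejected. [shape: hexagon, material: plastic, size: 9]: shape is hexagon, has this property → Accepted. [shape: star, material: metal, size: 5]: shape is star, lacks this property → Rejected. [shape: triangle, material: metal, size: 5]: shape is triangle, lacks this property → Rejected.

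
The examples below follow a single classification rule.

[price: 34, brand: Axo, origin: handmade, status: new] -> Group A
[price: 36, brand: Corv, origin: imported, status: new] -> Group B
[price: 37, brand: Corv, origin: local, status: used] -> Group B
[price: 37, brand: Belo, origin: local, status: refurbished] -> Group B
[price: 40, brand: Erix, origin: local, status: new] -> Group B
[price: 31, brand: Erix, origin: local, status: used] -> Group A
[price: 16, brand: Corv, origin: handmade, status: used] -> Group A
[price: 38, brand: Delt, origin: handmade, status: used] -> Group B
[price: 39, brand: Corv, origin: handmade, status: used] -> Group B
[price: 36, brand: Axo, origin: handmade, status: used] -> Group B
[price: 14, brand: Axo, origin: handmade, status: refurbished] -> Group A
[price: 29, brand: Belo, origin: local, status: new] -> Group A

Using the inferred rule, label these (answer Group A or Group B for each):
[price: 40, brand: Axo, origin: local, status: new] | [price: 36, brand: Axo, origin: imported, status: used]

Group B, Group B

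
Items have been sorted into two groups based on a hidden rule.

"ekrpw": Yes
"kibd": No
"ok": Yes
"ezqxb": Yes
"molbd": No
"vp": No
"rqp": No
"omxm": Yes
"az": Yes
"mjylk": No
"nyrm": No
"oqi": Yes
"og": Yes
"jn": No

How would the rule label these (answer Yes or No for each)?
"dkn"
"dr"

No, No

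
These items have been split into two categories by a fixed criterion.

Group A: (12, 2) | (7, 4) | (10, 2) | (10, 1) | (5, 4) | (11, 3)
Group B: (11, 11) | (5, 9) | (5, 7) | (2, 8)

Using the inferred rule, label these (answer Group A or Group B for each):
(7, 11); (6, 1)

Group B, Group A

Every 'Group A' example satisfies: first > second. None of the 'Group B' examples do.
(7, 11) — 7 < 11, hence Group B.
(6, 1) — 6 > 1, hence Group A.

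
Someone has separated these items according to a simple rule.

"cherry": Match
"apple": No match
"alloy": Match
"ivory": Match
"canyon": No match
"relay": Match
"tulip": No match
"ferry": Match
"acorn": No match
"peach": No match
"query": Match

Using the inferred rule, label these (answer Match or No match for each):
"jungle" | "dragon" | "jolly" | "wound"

No match, No match, Match, No match

Looking at the examples, the only property every 'Match' case has and every 'No match' case lacks is: ends with 'y'.
"jungle": ends with 'e' — does not fit, so No match.
"dragon": ends with 'n' — does not fit, so No match.
"jolly": ends with 'y' — qualifies, so Match.
"wound": ends with 'd' — does not fit, so No match.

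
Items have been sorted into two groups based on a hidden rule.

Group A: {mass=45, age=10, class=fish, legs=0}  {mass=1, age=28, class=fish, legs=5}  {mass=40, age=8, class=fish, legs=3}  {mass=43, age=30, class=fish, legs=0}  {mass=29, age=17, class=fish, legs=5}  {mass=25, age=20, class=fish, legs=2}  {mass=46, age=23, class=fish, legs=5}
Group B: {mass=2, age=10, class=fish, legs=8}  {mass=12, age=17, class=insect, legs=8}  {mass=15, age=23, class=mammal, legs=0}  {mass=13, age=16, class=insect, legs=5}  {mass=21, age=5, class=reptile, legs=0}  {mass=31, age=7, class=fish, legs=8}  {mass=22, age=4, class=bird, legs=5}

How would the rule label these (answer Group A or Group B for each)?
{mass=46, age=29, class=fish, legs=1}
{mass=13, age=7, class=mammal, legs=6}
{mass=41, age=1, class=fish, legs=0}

Group A, Group B, Group A

All 'Group A' examples share one property — class is fish AND legs ≤ 5 — and every 'Group B' example lacks it.
{mass=46, age=29, class=fish, legs=1}: Group A (class is fish, legs = 1). {mass=13, age=7, class=mammal, legs=6}: Group B (class is mammal, legs = 6). {mass=41, age=1, class=fish, legs=0}: Group A (class is fish, legs = 0).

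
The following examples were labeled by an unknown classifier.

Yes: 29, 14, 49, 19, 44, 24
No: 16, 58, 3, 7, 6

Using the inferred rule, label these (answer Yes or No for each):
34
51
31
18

Yes, No, No, No

The classifier is using: ≡ 4 (mod 5).
34 — 34 mod 5 = 4, hence Yes.
51 — 51 mod 5 = 1, hence No.
31 — 31 mod 5 = 1, hence No.
18 — 18 mod 5 = 3, hence No.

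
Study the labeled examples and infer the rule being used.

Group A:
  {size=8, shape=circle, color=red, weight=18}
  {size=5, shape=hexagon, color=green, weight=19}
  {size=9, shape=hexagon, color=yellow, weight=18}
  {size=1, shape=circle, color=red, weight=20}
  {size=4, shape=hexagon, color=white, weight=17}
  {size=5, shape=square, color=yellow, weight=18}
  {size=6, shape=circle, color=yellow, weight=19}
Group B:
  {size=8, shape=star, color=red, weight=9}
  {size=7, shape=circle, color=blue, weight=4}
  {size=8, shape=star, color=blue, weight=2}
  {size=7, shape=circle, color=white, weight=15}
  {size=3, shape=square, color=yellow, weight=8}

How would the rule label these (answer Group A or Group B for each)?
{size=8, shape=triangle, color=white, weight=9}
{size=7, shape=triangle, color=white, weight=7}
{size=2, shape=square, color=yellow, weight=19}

Group B, Group B, Group A

All 'Group A' examples share one property — weight ≥ 17 — and every 'Group B' example lacks it.
{size=8, shape=triangle, color=white, weight=9}: weight = 9, does not fit → Group B.
{size=7, shape=triangle, color=white, weight=7}: weight = 7, does not fit → Group B.
{size=2, shape=square, color=yellow, weight=19}: weight = 19, matches → Group A.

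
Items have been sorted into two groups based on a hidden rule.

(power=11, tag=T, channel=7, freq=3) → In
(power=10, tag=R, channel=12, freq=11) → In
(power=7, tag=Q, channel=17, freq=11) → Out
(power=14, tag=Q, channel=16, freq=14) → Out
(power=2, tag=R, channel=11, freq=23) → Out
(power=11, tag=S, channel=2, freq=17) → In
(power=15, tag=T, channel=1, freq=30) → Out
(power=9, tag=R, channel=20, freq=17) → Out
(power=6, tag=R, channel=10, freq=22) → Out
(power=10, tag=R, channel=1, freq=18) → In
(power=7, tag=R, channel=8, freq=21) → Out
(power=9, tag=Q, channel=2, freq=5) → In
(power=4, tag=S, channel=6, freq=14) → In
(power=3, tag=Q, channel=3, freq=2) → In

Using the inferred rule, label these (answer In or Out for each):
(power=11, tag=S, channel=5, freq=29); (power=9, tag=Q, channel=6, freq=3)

A rule that fits every label: channel ≤ 12 AND freq ≤ 18 — true of each 'In' example, false of each 'Out' one.

Out, In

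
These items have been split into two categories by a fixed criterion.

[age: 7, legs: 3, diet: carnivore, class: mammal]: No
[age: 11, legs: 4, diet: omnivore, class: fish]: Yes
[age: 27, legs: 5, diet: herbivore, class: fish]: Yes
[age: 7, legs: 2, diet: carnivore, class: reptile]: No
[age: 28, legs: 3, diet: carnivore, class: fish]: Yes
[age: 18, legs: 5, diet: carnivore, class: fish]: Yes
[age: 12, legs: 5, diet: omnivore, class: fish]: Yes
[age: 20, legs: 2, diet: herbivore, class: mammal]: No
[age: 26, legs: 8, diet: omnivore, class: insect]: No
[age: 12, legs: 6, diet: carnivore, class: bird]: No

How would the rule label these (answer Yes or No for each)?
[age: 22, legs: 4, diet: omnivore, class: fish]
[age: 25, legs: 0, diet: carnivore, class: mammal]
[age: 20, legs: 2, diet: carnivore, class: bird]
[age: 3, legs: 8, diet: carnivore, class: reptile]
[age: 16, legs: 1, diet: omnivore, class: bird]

The classifier is using: class is fish.
[age: 22, legs: 4, diet: omnivore, class: fish]: class is fish — satisfies this, so Yes. [age: 25, legs: 0, diet: carnivore, class: mammal]: class is mammal — fails the rule, so No. [age: 20, legs: 2, diet: carnivore, class: bird]: class is bird — fails the rule, so No. [age: 3, legs: 8, diet: carnivore, class: reptile]: class is reptile — fails the rule, so No. [age: 16, legs: 1, diet: omnivore, class: bird]: class is bird — fails the rule, so No.

Yes, No, No, No, No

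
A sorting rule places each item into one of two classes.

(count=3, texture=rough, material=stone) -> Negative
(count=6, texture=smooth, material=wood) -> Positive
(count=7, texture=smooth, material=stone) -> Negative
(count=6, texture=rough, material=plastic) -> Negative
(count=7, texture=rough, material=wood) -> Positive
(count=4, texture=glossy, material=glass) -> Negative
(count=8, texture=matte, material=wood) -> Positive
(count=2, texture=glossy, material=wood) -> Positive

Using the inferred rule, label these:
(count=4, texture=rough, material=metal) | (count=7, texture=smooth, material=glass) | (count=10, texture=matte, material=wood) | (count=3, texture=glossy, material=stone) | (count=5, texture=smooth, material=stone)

Negative, Negative, Positive, Negative, Negative

The distinguishing property — material is wood — holds for all the 'Positive' cases and none of the 'Negative' cases.
Negative: (count=4, texture=rough, material=metal), since material is metal. Negative: (count=7, texture=smooth, material=glass), since material is glass. Positive: (count=10, texture=matte, material=wood), since material is wood. Negative: (count=3, texture=glossy, material=stone), since material is stone. Negative: (count=5, texture=smooth, material=stone), since material is stone.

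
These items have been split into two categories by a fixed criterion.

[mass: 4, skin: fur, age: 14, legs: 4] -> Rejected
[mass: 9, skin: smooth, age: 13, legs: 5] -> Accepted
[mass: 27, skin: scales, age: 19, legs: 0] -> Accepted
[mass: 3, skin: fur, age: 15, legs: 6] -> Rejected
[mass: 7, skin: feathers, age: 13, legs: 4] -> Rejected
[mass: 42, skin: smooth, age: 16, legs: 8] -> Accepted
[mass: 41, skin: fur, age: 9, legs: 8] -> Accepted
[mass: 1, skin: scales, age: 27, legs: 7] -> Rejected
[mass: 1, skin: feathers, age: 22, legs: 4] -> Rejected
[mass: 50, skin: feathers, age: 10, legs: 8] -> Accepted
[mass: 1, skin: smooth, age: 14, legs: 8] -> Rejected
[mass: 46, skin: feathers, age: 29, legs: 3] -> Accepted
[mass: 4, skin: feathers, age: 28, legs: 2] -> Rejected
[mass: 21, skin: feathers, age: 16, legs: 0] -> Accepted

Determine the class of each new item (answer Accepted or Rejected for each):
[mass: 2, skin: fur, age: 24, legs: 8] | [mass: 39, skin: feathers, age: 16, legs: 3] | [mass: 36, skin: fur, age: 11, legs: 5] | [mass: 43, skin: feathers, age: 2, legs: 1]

Every 'Accepted' example satisfies: mass ≥ 9. None of the 'Rejected' examples do.
[mass: 2, skin: fur, age: 24, legs: 8]: mass = 2 — lacks this property, so Rejected. [mass: 39, skin: feathers, age: 16, legs: 3]: mass = 39 — qualifies, so Accepted. [mass: 36, skin: fur, age: 11, legs: 5]: mass = 36 — qualifies, so Accepted. [mass: 43, skin: feathers, age: 2, legs: 1]: mass = 43 — qualifies, so Accepted.

Rejected, Accepted, Accepted, Accepted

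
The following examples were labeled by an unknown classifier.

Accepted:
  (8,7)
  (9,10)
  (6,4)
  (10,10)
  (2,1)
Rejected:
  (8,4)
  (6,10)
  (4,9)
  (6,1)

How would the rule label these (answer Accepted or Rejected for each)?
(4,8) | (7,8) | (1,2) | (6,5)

Rejected, Accepted, Accepted, Accepted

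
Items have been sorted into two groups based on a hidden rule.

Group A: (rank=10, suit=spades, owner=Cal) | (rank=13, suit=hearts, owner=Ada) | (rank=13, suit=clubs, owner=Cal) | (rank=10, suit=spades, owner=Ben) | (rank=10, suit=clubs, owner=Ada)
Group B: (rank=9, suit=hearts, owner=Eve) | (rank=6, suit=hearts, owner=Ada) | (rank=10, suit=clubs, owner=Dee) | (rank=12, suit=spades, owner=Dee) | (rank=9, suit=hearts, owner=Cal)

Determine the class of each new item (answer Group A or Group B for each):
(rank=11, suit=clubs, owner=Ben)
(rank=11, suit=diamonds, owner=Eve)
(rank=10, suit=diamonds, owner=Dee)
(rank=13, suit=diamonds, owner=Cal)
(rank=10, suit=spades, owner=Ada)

Group A, Group A, Group B, Group A, Group A

Every 'Group A' example satisfies: owner is not Dee AND rank ≥ 10. None of the 'Group B' examples do.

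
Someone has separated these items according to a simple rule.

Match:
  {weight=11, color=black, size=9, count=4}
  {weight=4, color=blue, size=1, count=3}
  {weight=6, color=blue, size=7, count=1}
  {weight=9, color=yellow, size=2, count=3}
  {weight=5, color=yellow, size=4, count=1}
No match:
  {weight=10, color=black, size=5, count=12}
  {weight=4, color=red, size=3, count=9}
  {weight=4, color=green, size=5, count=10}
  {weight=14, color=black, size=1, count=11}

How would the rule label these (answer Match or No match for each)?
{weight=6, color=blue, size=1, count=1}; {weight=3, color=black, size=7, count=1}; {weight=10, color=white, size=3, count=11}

One predicate separates the groups cleanly: count ≤ 4.
{weight=6, color=blue, size=1, count=1}: Match (count = 1).
{weight=3, color=black, size=7, count=1}: Match (count = 1).
{weight=10, color=white, size=3, count=11}: No match (count = 11).

Match, Match, No match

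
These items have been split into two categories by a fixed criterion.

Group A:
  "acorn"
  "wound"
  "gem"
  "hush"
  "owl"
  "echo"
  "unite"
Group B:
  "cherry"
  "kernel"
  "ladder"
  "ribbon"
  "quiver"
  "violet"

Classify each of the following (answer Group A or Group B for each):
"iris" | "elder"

Group A, Group A

The common property of the 'Group A' items is: length ≤ 5. No 'Group B' item has it.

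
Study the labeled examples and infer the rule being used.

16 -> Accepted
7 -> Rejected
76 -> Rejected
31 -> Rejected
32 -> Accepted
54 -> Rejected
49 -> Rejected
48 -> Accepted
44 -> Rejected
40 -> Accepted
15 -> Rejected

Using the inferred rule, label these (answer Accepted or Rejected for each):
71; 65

The common property of the 'Accepted' items is: multiple of 8. No 'Rejected' item has it.

Rejected, Rejected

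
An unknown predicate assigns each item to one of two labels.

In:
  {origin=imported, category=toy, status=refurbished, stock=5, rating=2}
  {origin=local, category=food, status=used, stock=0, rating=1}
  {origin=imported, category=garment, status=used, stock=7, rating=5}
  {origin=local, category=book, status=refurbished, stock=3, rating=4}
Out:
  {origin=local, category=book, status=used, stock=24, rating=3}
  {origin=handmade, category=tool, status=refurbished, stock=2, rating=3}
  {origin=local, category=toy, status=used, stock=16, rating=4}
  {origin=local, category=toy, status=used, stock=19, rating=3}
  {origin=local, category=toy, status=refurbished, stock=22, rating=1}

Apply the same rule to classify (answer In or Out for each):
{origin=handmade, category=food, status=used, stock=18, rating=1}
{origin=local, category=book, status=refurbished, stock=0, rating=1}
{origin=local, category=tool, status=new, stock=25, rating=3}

Out, In, Out

All 'In' examples share one property — stock ≠ 2 AND stock ≤ 7 — and every 'Out' example lacks it.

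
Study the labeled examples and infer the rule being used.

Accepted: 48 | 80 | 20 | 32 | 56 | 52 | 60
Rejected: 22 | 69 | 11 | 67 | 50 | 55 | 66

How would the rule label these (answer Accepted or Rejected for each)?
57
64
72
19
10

The pattern is that an item is 'Accepted' exactly when: multiple of 4.
57 — 57 = 4·14 + 1, hence Rejected. 64 — 64 = 4·16, hence Accepted. 72 — 72 = 4·18, hence Accepted. 19 — 19 = 4·4 + 3, hence Rejected. 10 — 10 = 4·2 + 2, hence Rejected.

Rejected, Accepted, Accepted, Rejected, Rejected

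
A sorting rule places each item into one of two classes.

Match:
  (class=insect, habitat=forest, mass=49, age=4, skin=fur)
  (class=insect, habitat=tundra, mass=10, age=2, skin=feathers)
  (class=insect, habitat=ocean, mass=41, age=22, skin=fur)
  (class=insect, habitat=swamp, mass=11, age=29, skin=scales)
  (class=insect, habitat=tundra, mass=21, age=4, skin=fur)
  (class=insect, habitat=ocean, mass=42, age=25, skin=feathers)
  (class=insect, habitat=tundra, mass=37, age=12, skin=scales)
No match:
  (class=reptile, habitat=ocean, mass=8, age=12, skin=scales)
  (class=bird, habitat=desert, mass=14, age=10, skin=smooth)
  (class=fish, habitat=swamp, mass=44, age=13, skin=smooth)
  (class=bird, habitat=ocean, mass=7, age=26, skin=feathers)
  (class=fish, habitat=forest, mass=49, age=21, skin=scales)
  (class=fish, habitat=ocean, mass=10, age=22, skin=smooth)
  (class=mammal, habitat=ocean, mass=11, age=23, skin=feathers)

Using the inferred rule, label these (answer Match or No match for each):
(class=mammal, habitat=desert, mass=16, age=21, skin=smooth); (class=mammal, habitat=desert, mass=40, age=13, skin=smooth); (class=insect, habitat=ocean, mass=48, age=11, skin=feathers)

No match, No match, Match

One predicate separates the groups cleanly: class is insect.
No match: (class=mammal, habitat=desert, mass=16, age=21, skin=smooth), since class is mammal. No match: (class=mammal, habitat=desert, mass=40, age=13, skin=smooth), since class is mammal. Match: (class=insect, habitat=ocean, mass=48, age=11, skin=feathers), since class is insect.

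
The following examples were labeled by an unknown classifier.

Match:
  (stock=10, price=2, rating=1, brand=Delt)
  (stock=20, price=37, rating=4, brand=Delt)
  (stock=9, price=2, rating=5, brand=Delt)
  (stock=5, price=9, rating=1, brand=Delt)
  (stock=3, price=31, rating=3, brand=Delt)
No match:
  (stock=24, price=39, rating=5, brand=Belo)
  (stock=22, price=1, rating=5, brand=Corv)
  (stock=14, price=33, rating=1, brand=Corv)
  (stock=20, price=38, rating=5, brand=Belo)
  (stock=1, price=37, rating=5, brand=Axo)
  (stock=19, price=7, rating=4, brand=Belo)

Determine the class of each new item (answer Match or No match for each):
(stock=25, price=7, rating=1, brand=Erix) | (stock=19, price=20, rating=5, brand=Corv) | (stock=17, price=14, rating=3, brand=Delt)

A rule that fits every label: brand is Delt — true of each 'Match' example, false of each 'No match' one.
(stock=25, price=7, rating=1, brand=Erix): No match (brand is Erix).
(stock=19, price=20, rating=5, brand=Corv): No match (brand is Corv).
(stock=17, price=14, rating=3, brand=Delt): Match (brand is Delt).

No match, No match, Match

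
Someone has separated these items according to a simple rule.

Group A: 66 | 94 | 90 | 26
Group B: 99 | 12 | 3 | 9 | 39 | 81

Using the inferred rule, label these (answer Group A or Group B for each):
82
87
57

Group A, Group B, Group B

Looking at the examples, the only property every 'Group A' case has and every 'Group B' case lacks is: ≡ 2 (mod 4).
Group A: 82, since 82 mod 4 = 2. Group B: 87, since 87 mod 4 = 3. Group B: 57, since 57 mod 4 = 1.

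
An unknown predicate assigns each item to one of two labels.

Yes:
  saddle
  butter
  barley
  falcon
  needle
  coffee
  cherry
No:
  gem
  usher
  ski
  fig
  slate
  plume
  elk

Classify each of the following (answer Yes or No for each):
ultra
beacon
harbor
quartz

The simplest hypothesis consistent with all the labels is: even length.
ultra: length 5, doesn't qualify → No.
beacon: length 6, satisfies this → Yes.
harbor: length 6, satisfies this → Yes.
quartz: length 6, satisfies this → Yes.

No, Yes, Yes, Yes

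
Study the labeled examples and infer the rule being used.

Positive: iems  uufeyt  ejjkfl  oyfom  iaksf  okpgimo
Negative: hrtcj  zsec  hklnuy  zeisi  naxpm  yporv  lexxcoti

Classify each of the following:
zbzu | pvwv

Negative, Negative

Every 'Positive' example satisfies: starts with a vowel. None of the 'Negative' examples do.
zbzu → starts with 'z' → Negative. pvwv → starts with 'p' → Negative.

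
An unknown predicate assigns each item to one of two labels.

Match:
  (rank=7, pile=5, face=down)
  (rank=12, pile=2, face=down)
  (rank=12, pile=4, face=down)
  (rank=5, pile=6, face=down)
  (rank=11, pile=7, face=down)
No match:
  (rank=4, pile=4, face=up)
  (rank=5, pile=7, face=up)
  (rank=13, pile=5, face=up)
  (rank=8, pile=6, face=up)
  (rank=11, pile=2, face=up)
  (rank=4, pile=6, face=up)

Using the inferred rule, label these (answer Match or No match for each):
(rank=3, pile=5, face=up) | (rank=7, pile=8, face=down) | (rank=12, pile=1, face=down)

Checking candidate rules against both groups, what survives is: face is down.

No match, Match, Match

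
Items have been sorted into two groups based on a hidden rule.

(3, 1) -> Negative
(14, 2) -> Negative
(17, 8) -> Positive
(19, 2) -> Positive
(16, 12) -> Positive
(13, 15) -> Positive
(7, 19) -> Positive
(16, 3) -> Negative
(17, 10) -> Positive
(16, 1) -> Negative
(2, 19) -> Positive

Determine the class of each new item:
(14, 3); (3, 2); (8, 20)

Negative, Negative, Positive

The simplest hypothesis consistent with all the labels is: sum ≥ 21.
(14, 3): 14+3 = 17 — lacks this property, so Negative. (3, 2): 3+2 = 5 — lacks this property, so Negative. (8, 20): 8+20 = 28 — has this property, so Positive.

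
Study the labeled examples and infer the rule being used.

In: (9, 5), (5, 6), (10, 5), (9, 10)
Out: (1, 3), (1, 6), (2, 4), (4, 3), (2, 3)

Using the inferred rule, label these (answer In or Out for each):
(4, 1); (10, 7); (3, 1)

Out, In, Out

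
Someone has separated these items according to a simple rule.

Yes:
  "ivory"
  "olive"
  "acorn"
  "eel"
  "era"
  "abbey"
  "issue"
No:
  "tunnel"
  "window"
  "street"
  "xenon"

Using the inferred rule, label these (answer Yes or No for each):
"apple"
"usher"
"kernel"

The rule appears to be: starts with a vowel.
"apple": starts with 'a', checks out → Yes. "usher": starts with 'u', checks out → Yes. "kernel": starts with 'k', lacks this property → No.

Yes, Yes, No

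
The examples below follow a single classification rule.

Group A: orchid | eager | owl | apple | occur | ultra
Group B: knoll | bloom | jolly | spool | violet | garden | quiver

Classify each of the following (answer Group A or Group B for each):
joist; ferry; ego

Looking at the examples, the only property every 'Group A' case has and every 'Group B' case lacks is: starts with a vowel.
joist: starts with 'j', does not satisfy this → Group B. ferry: starts with 'f', does not satisfy this → Group B. ego: starts with 'e', satisfies this → Group A.

Group B, Group B, Group A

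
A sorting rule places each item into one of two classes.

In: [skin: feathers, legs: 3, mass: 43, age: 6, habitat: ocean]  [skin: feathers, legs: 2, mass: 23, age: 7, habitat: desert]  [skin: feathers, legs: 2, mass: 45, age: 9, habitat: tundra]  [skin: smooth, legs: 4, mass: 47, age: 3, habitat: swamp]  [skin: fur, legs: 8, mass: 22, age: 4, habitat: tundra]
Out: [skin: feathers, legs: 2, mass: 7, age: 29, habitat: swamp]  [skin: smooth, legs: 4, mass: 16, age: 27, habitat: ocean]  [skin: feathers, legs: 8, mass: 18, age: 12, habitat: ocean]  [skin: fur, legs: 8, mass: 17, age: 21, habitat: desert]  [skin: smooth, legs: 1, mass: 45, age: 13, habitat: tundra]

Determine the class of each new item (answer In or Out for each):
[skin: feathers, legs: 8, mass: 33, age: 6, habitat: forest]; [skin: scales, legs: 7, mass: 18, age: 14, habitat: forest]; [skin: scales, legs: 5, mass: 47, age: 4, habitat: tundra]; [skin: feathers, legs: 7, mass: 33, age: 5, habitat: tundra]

In, Out, In, In

One predicate separates the groups cleanly: age ≤ 9.
[skin: feathers, legs: 8, mass: 33, age: 6, habitat: forest]: age = 6, meets the rule → In. [skin: scales, legs: 7, mass: 18, age: 14, habitat: forest]: age = 14, does not fit → Out. [skin: scales, legs: 5, mass: 47, age: 4, habitat: tundra]: age = 4, meets the rule → In. [skin: feathers, legs: 7, mass: 33, age: 5, habitat: tundra]: age = 5, meets the rule → In.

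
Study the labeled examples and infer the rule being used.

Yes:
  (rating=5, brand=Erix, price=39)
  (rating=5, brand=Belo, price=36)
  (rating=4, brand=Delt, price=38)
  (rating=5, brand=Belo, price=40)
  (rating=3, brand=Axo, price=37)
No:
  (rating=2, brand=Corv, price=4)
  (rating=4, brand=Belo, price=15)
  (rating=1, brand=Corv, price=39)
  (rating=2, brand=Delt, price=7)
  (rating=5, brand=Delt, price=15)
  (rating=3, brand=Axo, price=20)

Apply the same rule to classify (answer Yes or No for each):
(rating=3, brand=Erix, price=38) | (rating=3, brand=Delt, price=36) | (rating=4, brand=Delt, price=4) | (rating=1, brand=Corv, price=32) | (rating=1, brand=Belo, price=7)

Yes, Yes, No, No, No

The classifier is using: price ≥ 36 AND rating ≥ 2.
(rating=3, brand=Erix, price=38) — price = 38, rating = 3, hence Yes.
(rating=3, brand=Delt, price=36) — price = 36, rating = 3, hence Yes.
(rating=4, brand=Delt, price=4) — price = 4, rating = 4, hence No.
(rating=1, brand=Corv, price=32) — price = 32, rating = 1, hence No.
(rating=1, brand=Belo, price=7) — price = 7, rating = 1, hence No.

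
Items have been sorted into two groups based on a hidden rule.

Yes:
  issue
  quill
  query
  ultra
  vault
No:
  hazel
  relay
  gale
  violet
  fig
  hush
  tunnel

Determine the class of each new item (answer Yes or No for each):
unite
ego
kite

The simplest hypothesis consistent with all the labels is: odd length AND contains 'u'.
unite → length 5, has 'u' → Yes. ego → length 3, no 'u' → No. kite → length 4, no 'u' → No.

Yes, No, No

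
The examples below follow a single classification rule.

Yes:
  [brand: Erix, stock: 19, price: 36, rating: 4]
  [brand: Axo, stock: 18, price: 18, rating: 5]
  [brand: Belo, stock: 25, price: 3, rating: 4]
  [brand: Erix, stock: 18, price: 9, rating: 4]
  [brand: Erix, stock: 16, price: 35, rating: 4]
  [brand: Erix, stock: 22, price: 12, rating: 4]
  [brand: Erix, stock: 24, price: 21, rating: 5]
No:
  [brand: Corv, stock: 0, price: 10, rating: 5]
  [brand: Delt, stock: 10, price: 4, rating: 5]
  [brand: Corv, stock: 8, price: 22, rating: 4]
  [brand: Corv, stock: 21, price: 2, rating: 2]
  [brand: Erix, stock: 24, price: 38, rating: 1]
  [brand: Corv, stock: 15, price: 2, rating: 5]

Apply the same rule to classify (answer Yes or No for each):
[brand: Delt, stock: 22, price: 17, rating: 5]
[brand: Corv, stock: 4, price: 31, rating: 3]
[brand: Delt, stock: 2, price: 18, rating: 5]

Yes, No, No

All 'Yes' examples share one property — rating ≥ 4 AND stock ≥ 16 — and every 'No' example lacks it.
[brand: Delt, stock: 22, price: 17, rating: 5]: Yes (rating = 5, stock = 22).
[brand: Corv, stock: 4, price: 31, rating: 3]: No (rating = 3, stock = 4).
[brand: Delt, stock: 2, price: 18, rating: 5]: No (rating = 5, stock = 2).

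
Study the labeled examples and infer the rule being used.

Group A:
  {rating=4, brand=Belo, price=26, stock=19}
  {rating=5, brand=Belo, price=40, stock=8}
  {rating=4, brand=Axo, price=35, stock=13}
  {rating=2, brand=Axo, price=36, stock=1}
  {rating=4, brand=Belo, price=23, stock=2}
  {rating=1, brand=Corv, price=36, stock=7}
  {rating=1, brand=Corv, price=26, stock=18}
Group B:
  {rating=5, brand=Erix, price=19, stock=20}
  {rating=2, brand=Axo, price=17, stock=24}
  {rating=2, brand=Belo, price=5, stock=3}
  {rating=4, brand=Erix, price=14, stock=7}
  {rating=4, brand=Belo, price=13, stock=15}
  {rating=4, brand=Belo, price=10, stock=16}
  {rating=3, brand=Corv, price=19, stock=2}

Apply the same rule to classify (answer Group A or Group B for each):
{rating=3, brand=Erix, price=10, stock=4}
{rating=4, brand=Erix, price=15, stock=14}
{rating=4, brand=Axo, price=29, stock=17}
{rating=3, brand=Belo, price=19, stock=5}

Group B, Group B, Group A, Group B

A rule that fits every label: price ≥ 23 — true of each 'Group A' example, false of each 'Group B' one.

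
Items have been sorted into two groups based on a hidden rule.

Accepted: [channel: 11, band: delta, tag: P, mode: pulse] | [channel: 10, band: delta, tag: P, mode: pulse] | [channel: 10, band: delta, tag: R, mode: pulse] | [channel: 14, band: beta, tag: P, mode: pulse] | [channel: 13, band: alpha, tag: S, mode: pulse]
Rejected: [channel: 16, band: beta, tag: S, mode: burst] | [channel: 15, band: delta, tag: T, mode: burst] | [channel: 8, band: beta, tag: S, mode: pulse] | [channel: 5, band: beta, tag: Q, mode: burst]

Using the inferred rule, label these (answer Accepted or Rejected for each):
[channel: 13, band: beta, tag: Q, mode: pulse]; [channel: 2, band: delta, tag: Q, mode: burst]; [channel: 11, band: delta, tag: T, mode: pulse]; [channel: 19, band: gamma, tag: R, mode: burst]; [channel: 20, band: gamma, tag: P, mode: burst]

The pattern is that an item is 'Accepted' exactly when: mode is pulse AND channel ≥ 10.

Accepted, Rejected, Accepted, Rejected, Rejected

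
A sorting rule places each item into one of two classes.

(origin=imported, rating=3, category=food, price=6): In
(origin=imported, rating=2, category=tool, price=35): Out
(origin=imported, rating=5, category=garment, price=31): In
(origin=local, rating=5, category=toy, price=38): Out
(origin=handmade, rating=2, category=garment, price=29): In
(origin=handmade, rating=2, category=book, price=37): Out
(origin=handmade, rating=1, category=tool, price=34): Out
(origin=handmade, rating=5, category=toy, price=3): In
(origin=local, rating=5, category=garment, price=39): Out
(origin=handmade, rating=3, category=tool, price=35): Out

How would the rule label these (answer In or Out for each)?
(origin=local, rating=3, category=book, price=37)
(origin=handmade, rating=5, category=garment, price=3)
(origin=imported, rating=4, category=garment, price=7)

The rule appears to be: price ≤ 31.

Out, In, In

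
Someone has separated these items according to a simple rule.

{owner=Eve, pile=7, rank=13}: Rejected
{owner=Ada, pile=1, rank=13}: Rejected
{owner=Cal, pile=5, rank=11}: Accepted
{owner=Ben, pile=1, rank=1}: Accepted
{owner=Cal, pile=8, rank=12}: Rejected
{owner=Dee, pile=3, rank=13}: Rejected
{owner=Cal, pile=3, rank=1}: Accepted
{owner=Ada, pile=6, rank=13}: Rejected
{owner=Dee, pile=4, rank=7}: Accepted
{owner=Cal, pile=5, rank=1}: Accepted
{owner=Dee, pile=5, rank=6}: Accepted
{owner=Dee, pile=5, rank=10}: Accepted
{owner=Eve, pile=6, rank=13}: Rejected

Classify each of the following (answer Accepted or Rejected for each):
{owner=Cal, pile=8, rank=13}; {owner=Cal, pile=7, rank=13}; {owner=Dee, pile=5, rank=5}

Rejected, Rejected, Accepted

Rule: rank ≤ 11. This holds for each 'Accepted' example and fails for each 'Rejected' one.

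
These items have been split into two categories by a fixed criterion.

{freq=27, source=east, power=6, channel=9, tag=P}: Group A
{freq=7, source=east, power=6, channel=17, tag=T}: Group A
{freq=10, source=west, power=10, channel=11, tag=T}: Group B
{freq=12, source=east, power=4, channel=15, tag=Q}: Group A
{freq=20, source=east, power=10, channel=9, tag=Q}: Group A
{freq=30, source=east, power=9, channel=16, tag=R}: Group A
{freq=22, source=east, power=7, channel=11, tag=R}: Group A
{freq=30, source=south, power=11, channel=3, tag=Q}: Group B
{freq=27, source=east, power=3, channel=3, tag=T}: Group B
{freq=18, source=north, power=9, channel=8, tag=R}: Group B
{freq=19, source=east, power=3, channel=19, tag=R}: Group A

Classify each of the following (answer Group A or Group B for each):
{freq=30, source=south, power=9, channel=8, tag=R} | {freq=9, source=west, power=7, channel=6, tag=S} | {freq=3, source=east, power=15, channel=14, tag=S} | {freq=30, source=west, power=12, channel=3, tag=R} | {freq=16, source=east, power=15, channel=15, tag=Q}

Group B, Group B, Group A, Group B, Group A

Every 'Group A' example satisfies: source is east AND channel ≥ 8. None of the 'Group B' examples do.
{freq=30, source=south, power=9, channel=8, tag=R}: source is south, channel = 8, lacks this property → Group B. {freq=9, source=west, power=7, channel=6, tag=S}: source is west, channel = 6, lacks this property → Group B. {freq=3, source=east, power=15, channel=14, tag=S}: source is east, channel = 14, has this property → Group A. {freq=30, source=west, power=12, channel=3, tag=R}: source is west, channel = 3, lacks this property → Group B. {freq=16, source=east, power=15, channel=15, tag=Q}: source is east, channel = 15, has this property → Group A.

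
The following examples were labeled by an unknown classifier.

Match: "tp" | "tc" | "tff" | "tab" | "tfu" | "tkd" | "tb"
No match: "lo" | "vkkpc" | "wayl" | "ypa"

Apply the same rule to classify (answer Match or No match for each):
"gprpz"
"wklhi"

No match, No match

The simplest hypothesis consistent with all the labels is: contains 't'.
"gprpz": no 't', doesn't qualify → No match.
"wklhi": no 't', doesn't qualify → No match.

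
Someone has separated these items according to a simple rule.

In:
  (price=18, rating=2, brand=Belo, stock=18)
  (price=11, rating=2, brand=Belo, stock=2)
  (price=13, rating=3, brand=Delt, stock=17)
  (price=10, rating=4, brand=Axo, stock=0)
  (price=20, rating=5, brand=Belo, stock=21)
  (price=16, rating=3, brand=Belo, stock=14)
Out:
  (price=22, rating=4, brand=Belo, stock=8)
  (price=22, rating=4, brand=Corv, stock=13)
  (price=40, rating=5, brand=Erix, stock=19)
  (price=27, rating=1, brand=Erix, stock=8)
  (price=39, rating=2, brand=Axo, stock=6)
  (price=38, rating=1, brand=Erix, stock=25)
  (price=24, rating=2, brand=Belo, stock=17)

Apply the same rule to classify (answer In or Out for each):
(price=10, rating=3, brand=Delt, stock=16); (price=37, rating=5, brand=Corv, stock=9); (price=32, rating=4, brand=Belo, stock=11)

The rule appears to be: price ≤ 20.

In, Out, Out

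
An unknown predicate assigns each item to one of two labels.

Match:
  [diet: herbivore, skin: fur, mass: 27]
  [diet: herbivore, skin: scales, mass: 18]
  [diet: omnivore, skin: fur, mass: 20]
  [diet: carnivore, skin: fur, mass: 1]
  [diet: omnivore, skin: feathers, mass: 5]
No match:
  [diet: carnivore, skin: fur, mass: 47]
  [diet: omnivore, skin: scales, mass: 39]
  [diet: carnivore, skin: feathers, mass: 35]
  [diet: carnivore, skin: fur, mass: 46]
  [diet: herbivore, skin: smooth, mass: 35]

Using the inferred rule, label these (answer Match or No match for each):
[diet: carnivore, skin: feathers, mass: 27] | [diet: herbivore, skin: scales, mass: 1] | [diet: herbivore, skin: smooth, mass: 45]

Match, Match, No match

All 'Match' examples share one property — mass ≤ 27 — and every 'No match' example lacks it.
[diet: carnivore, skin: feathers, mass: 27] → mass = 27 → Match. [diet: herbivore, skin: scales, mass: 1] → mass = 1 → Match. [diet: herbivore, skin: smooth, mass: 45] → mass = 45 → No match.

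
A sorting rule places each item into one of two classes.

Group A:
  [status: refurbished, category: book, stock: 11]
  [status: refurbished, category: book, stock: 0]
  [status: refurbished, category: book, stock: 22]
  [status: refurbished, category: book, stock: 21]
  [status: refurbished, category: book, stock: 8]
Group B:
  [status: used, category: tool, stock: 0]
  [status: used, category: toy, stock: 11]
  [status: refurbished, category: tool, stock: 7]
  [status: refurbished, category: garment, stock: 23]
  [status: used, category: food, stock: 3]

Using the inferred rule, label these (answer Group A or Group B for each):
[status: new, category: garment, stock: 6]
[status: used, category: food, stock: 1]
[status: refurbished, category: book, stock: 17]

One predicate separates the groups cleanly: category is book.

Group B, Group B, Group A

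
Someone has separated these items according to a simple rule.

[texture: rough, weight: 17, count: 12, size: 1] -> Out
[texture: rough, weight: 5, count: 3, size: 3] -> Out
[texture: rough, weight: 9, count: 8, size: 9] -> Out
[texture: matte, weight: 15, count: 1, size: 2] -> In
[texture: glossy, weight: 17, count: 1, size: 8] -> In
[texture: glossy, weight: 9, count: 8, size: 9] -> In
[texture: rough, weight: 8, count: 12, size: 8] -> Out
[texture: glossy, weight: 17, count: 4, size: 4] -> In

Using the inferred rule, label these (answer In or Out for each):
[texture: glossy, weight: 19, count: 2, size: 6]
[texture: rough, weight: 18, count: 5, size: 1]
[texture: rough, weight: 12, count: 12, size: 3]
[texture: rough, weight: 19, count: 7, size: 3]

In, Out, Out, Out

All 'In' examples share one property — texture is not rough — and every 'Out' example lacks it.
In: [texture: glossy, weight: 19, count: 2, size: 6], since texture is glossy.
Out: [texture: rough, weight: 18, count: 5, size: 1], since texture is rough.
Out: [texture: rough, weight: 12, count: 12, size: 3], since texture is rough.
Out: [texture: rough, weight: 19, count: 7, size: 3], since texture is rough.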